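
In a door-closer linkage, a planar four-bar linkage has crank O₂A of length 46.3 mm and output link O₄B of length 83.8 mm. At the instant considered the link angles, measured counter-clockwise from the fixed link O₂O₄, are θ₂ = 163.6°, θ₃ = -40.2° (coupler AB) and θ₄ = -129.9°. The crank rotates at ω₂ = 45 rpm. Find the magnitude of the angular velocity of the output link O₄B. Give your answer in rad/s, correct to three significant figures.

ω₂ = 4.712 rad/s (from 45 rpm).
Differentiating the loop-closure r₂e^{iθ₂}+r₃e^{iθ₃}=r₁+r₄e^{iθ₄} gives r₂ω₂e^{iθ₂}+r₃ω₃e^{iθ₃}=r₄ω₄e^{iθ₄}.
Eliminating the other unknown: ω₄ = r₂ω₂ sin(θ₂−θ₃) / [r₄ sin(θ₄−θ₃)].
Numerator sine = -0.40355; denominator sine = -0.99999.
Result = 0.0463·4.712·(-0.40355) / (0.0838·(-0.99999)) = +1.0507 rad/s; magnitude 1.0507 rad/s.

1.05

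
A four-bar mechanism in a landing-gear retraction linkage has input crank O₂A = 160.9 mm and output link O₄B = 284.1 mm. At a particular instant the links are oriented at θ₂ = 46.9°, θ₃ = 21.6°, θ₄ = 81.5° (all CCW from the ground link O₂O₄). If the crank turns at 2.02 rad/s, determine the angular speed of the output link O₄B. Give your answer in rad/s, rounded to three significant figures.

ω₂ = 2.02 rad/s
Differentiating the loop-closure r₂e^{iθ₂}+r₃e^{iθ₃}=r₁+r₄e^{iθ₄} gives r₂ω₂e^{iθ₂}+r₃ω₃e^{iθ₃}=r₄ω₄e^{iθ₄}.
Eliminating the other unknown: ω₄ = r₂ω₂ sin(θ₂−θ₃) / [r₄ sin(θ₄−θ₃)].
Numerator sine = +0.42736; denominator sine = +0.86515.
Result = 0.1609·2.02·(+0.42736) / (0.2841·(+0.86515)) = +0.56511 rad/s; magnitude 0.56511 rad/s.

0.565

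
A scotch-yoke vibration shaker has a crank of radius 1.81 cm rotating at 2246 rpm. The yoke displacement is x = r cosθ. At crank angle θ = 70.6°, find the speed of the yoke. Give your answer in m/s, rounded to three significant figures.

4.02

ω = 235.2 rad/s (from 2246 rpm).
x = r cosθ ⇒ ẋ = −rω sinθ.
|v| = rω|sinθ| = 0.0181·235.2·|sin 70.6°| = 4.0154 m/s.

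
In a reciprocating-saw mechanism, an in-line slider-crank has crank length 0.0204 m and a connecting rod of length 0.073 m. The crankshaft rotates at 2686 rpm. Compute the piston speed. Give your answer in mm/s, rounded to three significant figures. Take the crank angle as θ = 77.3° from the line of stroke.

5960

ω = 2π·2686/60 = 281.3 rad/s
For an in-line slider-crank, x = r cosθ + √(L² − r² sin²θ), so v = −rω sinθ·[1 + r cosθ/√(L² − r² sin²θ)].
With r = 0.0204 m, L = 0.073 m, θ = 77.3°: √(L² − r² sin²θ) = 0.070235 m.
v = −0.0204·281.3·0.97553·[1 + 0.0204·0.21985/0.070235] = -5.9551 m/s.
|v| = 5.9551 m/s = 5955.1 mm/s.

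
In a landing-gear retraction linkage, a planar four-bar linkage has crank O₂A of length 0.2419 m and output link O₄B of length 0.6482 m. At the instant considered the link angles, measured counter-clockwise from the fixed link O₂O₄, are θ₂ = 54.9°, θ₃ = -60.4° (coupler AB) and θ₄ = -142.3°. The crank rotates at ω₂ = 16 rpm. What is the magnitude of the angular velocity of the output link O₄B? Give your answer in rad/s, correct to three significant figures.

ω₂ = 1.676 rad/s (from 16 rpm).
Differentiating the loop-closure r₂e^{iθ₂}+r₃e^{iθ₃}=r₁+r₄e^{iθ₄} gives r₂ω₂e^{iθ₂}+r₃ω₃e^{iθ₃}=r₄ω₄e^{iθ₄}.
Eliminating the other unknown: ω₄ = r₂ω₂ sin(θ₂−θ₃) / [r₄ sin(θ₄−θ₃)].
Numerator sine = +0.90408; denominator sine = -0.99002.
Result = 0.2419·1.676·(+0.90408) / (0.6482·(-0.99002)) = -0.571 rad/s; magnitude 0.571 rad/s.

0.571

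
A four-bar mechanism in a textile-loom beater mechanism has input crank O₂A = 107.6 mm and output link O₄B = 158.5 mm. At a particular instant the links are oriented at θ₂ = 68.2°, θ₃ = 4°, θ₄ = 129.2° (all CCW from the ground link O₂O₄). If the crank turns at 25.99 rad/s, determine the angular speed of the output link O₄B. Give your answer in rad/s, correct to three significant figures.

ω₂ = 25.99 rad/s
Differentiating the loop-closure r₂e^{iθ₂}+r₃e^{iθ₃}=r₁+r₄e^{iθ₄} gives r₂ω₂e^{iθ₂}+r₃ω₃e^{iθ₃}=r₄ω₄e^{iθ₄}.
Eliminating the other unknown: ω₄ = r₂ω₂ sin(θ₂−θ₃) / [r₄ sin(θ₄−θ₃)].
Numerator sine = +0.90032; denominator sine = +0.81714.
Result = 0.1076·25.99·(+0.90032) / (0.1585·(+0.81714)) = +19.44 rad/s; magnitude 19.44 rad/s.

19.4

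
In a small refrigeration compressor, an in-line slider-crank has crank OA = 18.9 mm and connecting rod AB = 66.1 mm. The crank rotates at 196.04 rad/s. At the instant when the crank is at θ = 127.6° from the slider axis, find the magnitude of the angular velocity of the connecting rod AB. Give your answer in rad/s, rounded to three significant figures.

35.1

ω = 196 rad/s
The rod makes angle φ with the slider axis where L sinφ = r sinθ; differentiating, L cosφ·φ̇ = r ω cosθ.
L cosφ = √(L² − r² sin²θ) = 0.064382 m.
|ω_rod| = r ω |cosθ| / √(L² − r² sin²θ) = 0.0189·196·0.61015/0.064382 = 35.114 rad/s.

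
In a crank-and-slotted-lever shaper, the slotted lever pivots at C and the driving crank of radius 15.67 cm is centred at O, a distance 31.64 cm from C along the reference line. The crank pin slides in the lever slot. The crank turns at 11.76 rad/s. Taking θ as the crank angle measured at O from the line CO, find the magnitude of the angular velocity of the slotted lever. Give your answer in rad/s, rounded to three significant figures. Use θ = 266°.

2.11

ω = 11.76 rad/s
Crank pin A relative to C: A = (d + r cosθ, r sinθ); lever angle φ = atan2(r sinθ, d + r cosθ).
Differentiating tanφ: φ̇ = rω(d cosθ + r)/(d² + r² + 2dr cosθ).
d² + r² + 2dr cosθ = |CA|² = 0.117747 m²;  d cosθ + r = +0.13463 m.
|ω_lever| = |0.1567·11.76·+0.13463| / 0.117747 = 2.107 rad/s.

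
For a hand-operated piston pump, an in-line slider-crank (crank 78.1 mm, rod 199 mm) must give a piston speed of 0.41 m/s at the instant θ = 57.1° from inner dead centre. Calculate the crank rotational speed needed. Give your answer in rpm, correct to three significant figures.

48.7

For an in-line slider-crank, |v_piston| = rω|sinθ|·[1 + r cosθ/√(L² − r² sin²θ)].
With r = 0.0781 m, L = 0.199 m, θ = 57.1°: the bracketed kinematic factor |dx/dθ| = 0.08038 m.
ω = v/|dx/dθ| = 0.41/0.08038 = 5.1008 rad/s.
N = 60ω/(2π) = 48.709 rpm.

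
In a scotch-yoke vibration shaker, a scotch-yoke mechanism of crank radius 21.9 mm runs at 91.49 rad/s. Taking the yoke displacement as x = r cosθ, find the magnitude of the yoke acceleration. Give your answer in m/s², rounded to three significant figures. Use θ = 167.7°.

ω = 91.49 rad/s
x = r cosθ ⇒ ẍ = −rω² cosθ (ω constant).
|a| = rω²|cosθ| = 0.0219·(91.49)²·|cos 167.7°| = 179.1 m/s².

179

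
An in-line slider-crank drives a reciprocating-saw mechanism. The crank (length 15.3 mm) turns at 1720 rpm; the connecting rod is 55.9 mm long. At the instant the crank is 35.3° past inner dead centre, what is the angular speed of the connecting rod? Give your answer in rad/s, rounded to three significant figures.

40.7

ω = 180.1 rad/s (converted from 1720 rpm).
The rod makes angle φ with the slider axis where L sinφ = r sinθ; differentiating, L cosφ·φ̇ = r ω cosθ.
L cosφ = √(L² − r² sin²θ) = 0.055196 m.
|ω_rod| = r ω |cosθ| / √(L² − r² sin²θ) = 0.0153·180.1·0.81614/0.055196 = 40.748 rad/s.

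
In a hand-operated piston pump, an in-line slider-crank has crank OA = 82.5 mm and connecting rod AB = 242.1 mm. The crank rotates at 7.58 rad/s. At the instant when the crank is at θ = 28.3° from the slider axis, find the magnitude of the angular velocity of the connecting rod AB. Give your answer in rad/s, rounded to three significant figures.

2.30

ω = 7.58 rad/s
The rod makes angle φ with the slider axis where L sinφ = r sinθ; differentiating, L cosφ·φ̇ = r ω cosθ.
L cosφ = √(L² − r² sin²θ) = 0.23892 m.
|ω_rod| = r ω |cosθ| / √(L² − r² sin²θ) = 0.0825·7.58·0.88048/0.23892 = 2.3046 rad/s.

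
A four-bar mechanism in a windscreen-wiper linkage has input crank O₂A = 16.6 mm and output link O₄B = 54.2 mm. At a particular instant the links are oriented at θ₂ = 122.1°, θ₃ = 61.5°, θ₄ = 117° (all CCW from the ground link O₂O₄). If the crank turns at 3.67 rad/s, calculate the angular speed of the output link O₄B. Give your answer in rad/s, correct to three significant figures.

ω₂ = 3.67 rad/s
Differentiating the loop-closure r₂e^{iθ₂}+r₃e^{iθ₃}=r₁+r₄e^{iθ₄} gives r₂ω₂e^{iθ₂}+r₃ω₃e^{iθ₃}=r₄ω₄e^{iθ₄}.
Eliminating the other unknown: ω₄ = r₂ω₂ sin(θ₂−θ₃) / [r₄ sin(θ₄−θ₃)].
Numerator sine = +0.87121; denominator sine = +0.82413.
Result = 0.0166·3.67·(+0.87121) / (0.0542·(+0.82413)) = +1.1882 rad/s; magnitude 1.1882 rad/s.

1.19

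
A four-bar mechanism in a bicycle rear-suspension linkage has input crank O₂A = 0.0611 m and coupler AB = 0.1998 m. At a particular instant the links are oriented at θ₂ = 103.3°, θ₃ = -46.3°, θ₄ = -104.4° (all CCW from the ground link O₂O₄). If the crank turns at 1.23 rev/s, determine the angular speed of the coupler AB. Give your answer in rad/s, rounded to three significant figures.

1.29

ω₂ = 7.728 rad/s (from 1.23 rev/s).
Differentiating the loop-closure r₂e^{iθ₂}+r₃e^{iθ₃}=r₁+r₄e^{iθ₄} gives r₂ω₂e^{iθ₂}+r₃ω₃e^{iθ₃}=r₄ω₄e^{iθ₄}.
Eliminating the other unknown: ω₃ = r₂ω₂ sin(θ₄−θ₂) / [r₃ sin(θ₃−θ₄)].
Numerator sine = +0.46484; denominator sine = +0.84897.
Result = 0.0611·7.728·(+0.46484) / (0.1998·(+0.84897)) = +1.294 rad/s; magnitude 1.294 rad/s.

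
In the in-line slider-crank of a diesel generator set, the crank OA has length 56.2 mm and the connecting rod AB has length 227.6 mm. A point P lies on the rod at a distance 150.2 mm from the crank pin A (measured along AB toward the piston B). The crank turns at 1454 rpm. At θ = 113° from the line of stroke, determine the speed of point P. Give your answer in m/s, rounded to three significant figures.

7.45

ω = 152.3 rad/s.  Crank-pin speed |V_A| = rω = 8.5572 m/s, perpendicular to OA.
Rod angle: sinφ = −(r/L) sinθ ⇒ φ = -13.138°; ω_rod = −rω cosθ/√(L²−r²sin²θ) = +15.085 rad/s.
V_P = V_A + ω_rod × AP, with AP = 0.1502 m along the rod.
Components: V_Px = −rω sinθ − a·ω_rod·sinφ = -7.3619 m/s;  V_Py = rω cosθ + a·ω_rod·cosφ = -1.137 m/s.
|V_P| = √(V_Px² + V_Py²) = 7.4492 m/s.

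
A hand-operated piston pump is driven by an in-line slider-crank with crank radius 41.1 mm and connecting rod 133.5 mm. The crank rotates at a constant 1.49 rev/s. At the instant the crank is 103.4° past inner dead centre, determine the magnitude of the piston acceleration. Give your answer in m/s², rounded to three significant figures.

1.87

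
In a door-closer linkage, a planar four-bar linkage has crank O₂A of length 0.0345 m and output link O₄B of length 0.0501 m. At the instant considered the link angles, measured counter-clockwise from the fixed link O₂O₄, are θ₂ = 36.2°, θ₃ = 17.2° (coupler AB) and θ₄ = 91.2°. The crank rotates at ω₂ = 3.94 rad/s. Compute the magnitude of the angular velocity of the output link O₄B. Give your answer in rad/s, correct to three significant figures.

ω₂ = 3.94 rad/s
Differentiating the loop-closure r₂e^{iθ₂}+r₃e^{iθ₃}=r₁+r₄e^{iθ₄} gives r₂ω₂e^{iθ₂}+r₃ω₃e^{iθ₃}=r₄ω₄e^{iθ₄}.
Eliminating the other unknown: ω₄ = r₂ω₂ sin(θ₂−θ₃) / [r₄ sin(θ₄−θ₃)].
Numerator sine = +0.32557; denominator sine = +0.96126.
Result = 0.0345·3.94·(+0.32557) / (0.0501·(+0.96126)) = +0.91892 rad/s; magnitude 0.91892 rad/s.

0.919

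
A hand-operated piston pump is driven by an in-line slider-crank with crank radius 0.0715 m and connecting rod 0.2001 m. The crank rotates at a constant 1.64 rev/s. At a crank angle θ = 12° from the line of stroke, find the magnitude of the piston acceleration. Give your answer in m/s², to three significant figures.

9.93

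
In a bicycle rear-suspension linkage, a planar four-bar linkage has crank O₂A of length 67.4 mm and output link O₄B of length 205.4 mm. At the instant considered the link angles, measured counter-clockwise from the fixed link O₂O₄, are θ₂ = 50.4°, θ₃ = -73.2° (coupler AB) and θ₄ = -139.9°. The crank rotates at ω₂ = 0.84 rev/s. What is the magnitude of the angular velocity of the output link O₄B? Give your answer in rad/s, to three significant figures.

1.57

ω₂ = 5.278 rad/s (from 0.84 rev/s).
Differentiating the loop-closure r₂e^{iθ₂}+r₃e^{iθ₃}=r₁+r₄e^{iθ₄} gives r₂ω₂e^{iθ₂}+r₃ω₃e^{iθ₃}=r₄ω₄e^{iθ₄}.
Eliminating the other unknown: ω₄ = r₂ω₂ sin(θ₂−θ₃) / [r₄ sin(θ₄−θ₃)].
Numerator sine = +0.83292; denominator sine = -0.91845.
Result = 0.0674·5.278·(+0.83292) / (0.2054·(-0.91845)) = -1.5706 rad/s; magnitude 1.5706 rad/s.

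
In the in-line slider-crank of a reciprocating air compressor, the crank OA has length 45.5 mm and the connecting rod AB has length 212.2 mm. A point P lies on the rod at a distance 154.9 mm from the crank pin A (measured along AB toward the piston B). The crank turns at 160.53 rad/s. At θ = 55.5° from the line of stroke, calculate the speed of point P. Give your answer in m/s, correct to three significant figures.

6.66

ω = 160.5 rad/s.  Crank-pin speed |V_A| = rω = 7.3041 m/s, perpendicular to OA.
Rod angle: sinφ = −(r/L) sinθ ⇒ φ = -10.178°; ω_rod = −rω cosθ/√(L²−r²sin²θ) = -19.808 rad/s.
V_P = V_A + ω_rod × AP, with AP = 0.1549 m along the rod.
Components: V_Px = −rω sinθ − a·ω_rod·sinφ = -6.5617 m/s;  V_Py = rω cosθ + a·ω_rod·cosφ = +1.1171 m/s.
|V_P| = √(V_Px² + V_Py²) = 6.6561 m/s.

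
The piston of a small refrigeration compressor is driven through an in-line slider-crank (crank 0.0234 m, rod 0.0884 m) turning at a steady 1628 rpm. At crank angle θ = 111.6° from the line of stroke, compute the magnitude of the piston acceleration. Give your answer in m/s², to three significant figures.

384

ω = 2π·1628/60 = 170.5 rad/s
x(θ) = r cosθ + √(L² − r² sin²θ); with ω constant, a = ω²·d²x/dθ².
d²x/dθ² = −r cosθ − r²(cos2θ)/√u − r⁴ sin²2θ/(4u^{3/2}),  u = L² − r² sin²θ = 0.0073412 m².
Substituting r = 0.0234 m, L = 0.0884 m, θ = 111.6°: d²x/dθ² = +0.013217 m.
a = ω²·d²x/dθ² = (170.5)²·(+0.013217) = +384.15 m/s²;  |a| = 384.15 m/s².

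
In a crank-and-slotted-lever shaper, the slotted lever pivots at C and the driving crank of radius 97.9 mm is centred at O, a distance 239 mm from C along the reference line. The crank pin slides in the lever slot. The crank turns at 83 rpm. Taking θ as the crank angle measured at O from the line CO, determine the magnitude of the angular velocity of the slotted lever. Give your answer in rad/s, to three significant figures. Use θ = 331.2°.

2.43

ω = 8.692 rad/s (from 83 rpm).
Crank pin A relative to C: A = (d + r cosθ, r sinθ); lever angle φ = atan2(r sinθ, d + r cosθ).
Differentiating tanφ: φ̇ = rω(d cosθ + r)/(d² + r² + 2dr cosθ).
d² + r² + 2dr cosθ = |CA|² = 0.107713 m²;  d cosθ + r = +0.30734 m.
|ω_lever| = |0.0979·8.692·+0.30734| / 0.107713 = 2.4279 rad/s.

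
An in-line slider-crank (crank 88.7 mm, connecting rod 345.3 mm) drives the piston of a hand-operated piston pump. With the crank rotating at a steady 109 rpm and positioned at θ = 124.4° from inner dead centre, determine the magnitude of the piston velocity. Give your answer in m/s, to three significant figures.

0.711

ω = 2π·109/60 = 11.41 rad/s
For an in-line slider-crank, x = r cosθ + √(L² − r² sin²θ), so v = −rω sinθ·[1 + r cosθ/√(L² − r² sin²θ)].
With r = 0.0887 m, L = 0.3453 m, θ = 124.4°: √(L² − r² sin²θ) = 0.33745 m.
v = −0.0887·11.41·0.82511·[1 + 0.0887·-0.56497/0.33745] = -0.71134 m/s.
|v| = 0.71134 m/s.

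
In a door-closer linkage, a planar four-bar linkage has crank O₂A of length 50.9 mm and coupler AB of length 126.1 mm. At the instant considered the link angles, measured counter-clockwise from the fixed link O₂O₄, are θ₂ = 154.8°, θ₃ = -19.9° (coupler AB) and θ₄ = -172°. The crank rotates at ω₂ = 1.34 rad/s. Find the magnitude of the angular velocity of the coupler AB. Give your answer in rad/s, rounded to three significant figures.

0.633

ω₂ = 1.34 rad/s
Differentiating the loop-closure r₂e^{iθ₂}+r₃e^{iθ₃}=r₁+r₄e^{iθ₄} gives r₂ω₂e^{iθ₂}+r₃ω₃e^{iθ₃}=r₄ω₄e^{iθ₄}.
Eliminating the other unknown: ω₃ = r₂ω₂ sin(θ₄−θ₂) / [r₃ sin(θ₃−θ₄)].
Numerator sine = +0.54756; denominator sine = +0.46793.
Result = 0.0509·1.34·(+0.54756) / (0.1261·(+0.46793)) = +0.63294 rad/s; magnitude 0.63294 rad/s.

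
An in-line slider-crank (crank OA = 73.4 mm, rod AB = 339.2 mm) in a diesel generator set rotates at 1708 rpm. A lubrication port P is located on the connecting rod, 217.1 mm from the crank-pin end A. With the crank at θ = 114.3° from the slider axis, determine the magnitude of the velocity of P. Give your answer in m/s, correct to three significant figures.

11.4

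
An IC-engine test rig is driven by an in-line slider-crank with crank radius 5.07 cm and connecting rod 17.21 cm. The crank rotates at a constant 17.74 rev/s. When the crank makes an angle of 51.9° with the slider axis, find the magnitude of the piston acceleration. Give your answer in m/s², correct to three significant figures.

ω = 2π·17.7 = 111.5 rad/s
x(θ) = r cosθ + √(L² − r² sin²θ); with ω constant, a = ω²·d²x/dθ².
d²x/dθ² = −r cosθ − r²(cos2θ)/√u − r⁴ sin²2θ/(4u^{3/2}),  u = L² − r² sin²θ = 0.0280266 m².
Substituting r = 0.0507 m, L = 0.1721 m, θ = 51.9°: d²x/dθ² = -0.027953 m.
a = ω²·d²x/dθ² = (111.5)²·(-0.027953) = -347.3 m/s²;  |a| = 347.3 m/s².

347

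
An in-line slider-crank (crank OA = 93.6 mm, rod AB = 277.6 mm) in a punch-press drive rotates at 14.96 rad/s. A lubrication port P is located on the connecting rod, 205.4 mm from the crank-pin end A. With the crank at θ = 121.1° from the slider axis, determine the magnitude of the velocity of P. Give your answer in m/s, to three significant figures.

ω = 14.96 rad/s.  Crank-pin speed |V_A| = rω = 1.4003 m/s, perpendicular to OA.
Rod angle: sinφ = −(r/L) sinθ ⇒ φ = -16.781°; ω_rod = −rω cosθ/√(L²−r²sin²θ) = +2.7214 rad/s.
V_P = V_A + ω_rod × AP, with AP = 0.2054 m along the rod.
Components: V_Px = −rω sinθ − a·ω_rod·sinφ = -1.0376 m/s;  V_Py = rω cosθ + a·ω_rod·cosφ = -0.18812 m/s.
|V_P| = √(V_Px² + V_Py²) = 1.0545 m/s.

1.05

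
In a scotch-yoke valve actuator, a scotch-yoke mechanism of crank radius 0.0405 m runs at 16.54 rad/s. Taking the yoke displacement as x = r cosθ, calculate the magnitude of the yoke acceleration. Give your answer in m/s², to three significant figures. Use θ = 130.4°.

7.18

ω = 16.54 rad/s
x = r cosθ ⇒ ẍ = −rω² cosθ (ω constant).
|a| = rω²|cosθ| = 0.0405·(16.54)²·|cos 130.4°| = 7.1809 m/s².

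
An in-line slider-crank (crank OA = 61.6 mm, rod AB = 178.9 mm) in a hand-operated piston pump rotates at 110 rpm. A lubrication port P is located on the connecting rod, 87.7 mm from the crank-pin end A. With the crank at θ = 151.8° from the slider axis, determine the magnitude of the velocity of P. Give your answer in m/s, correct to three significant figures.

0.427

ω = 11.52 rad/s.  Crank-pin speed |V_A| = rω = 0.70958 m/s, perpendicular to OA.
Rod angle: sinφ = −(r/L) sinθ ⇒ φ = -9.364°; ω_rod = −rω cosθ/√(L²−r²sin²θ) = +3.5428 rad/s.
V_P = V_A + ω_rod × AP, with AP = 0.0877 m along the rod.
Components: V_Px = −rω sinθ − a·ω_rod·sinφ = -0.28476 m/s;  V_Py = rω cosθ + a·ω_rod·cosφ = -0.3188 m/s.
|V_P| = √(V_Px² + V_Py²) = 0.42745 m/s.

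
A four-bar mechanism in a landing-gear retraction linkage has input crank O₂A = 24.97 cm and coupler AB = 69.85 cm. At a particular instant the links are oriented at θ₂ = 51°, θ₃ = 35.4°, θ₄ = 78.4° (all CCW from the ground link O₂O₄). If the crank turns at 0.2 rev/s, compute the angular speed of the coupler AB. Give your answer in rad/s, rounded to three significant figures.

0.303

ω₂ = 1.257 rad/s (from 0.2 rev/s).
Differentiating the loop-closure r₂e^{iθ₂}+r₃e^{iθ₃}=r₁+r₄e^{iθ₄} gives r₂ω₂e^{iθ₂}+r₃ω₃e^{iθ₃}=r₄ω₄e^{iθ₄}.
Eliminating the other unknown: ω₃ = r₂ω₂ sin(θ₄−θ₂) / [r₃ sin(θ₃−θ₄)].
Numerator sine = +0.46020; denominator sine = -0.68200.
Result = 0.2497·1.257·(+0.46020) / (0.6985·(-0.68200)) = -0.30313 rad/s; magnitude 0.30313 rad/s.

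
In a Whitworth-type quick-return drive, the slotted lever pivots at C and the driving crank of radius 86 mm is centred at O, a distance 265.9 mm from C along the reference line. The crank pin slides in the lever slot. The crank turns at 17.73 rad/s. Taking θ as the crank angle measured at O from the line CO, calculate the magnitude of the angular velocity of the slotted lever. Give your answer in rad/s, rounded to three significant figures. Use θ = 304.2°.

3.46

ω = 17.73 rad/s
Crank pin A relative to C: A = (d + r cosθ, r sinθ); lever angle φ = atan2(r sinθ, d + r cosθ).
Differentiating tanφ: φ̇ = rω(d cosθ + r)/(d² + r² + 2dr cosθ).
d² + r² + 2dr cosθ = |CA|² = 0.103806 m²;  d cosθ + r = +0.23546 m.
|ω_lever| = |0.086·17.73·+0.23546| / 0.103806 = 3.4586 rad/s.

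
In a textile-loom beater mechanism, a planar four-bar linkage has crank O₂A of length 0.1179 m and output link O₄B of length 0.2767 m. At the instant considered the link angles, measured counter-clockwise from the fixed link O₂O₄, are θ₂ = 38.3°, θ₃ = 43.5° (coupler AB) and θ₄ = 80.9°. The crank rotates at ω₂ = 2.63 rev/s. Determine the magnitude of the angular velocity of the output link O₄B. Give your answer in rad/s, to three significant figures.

1.05

ω₂ = 16.52 rad/s (from 2.63 rev/s).
Differentiating the loop-closure r₂e^{iθ₂}+r₃e^{iθ₃}=r₁+r₄e^{iθ₄} gives r₂ω₂e^{iθ₂}+r₃ω₃e^{iθ₃}=r₄ω₄e^{iθ₄}.
Eliminating the other unknown: ω₄ = r₂ω₂ sin(θ₂−θ₃) / [r₄ sin(θ₄−θ₃)].
Numerator sine = -0.09063; denominator sine = +0.60738.
Result = 0.1179·16.52·(-0.09063) / (0.2767·(+0.60738)) = -1.0507 rad/s; magnitude 1.0507 rad/s.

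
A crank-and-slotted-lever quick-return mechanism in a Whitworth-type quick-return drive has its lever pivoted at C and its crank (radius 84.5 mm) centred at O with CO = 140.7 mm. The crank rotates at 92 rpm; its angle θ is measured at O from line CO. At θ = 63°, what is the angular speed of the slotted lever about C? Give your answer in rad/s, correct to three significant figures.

ω = 9.634 rad/s (from 92 rpm).
Crank pin A relative to C: A = (d + r cosθ, r sinθ); lever angle φ = atan2(r sinθ, d + r cosθ).
Differentiating tanφ: φ̇ = rω(d cosθ + r)/(d² + r² + 2dr cosθ).
d² + r² + 2dr cosθ = |CA|² = 0.0377319 m²;  d cosθ + r = +0.14838 m.
|ω_lever| = |0.0845·9.634·+0.14838| / 0.0377319 = 3.2013 rad/s.

3.20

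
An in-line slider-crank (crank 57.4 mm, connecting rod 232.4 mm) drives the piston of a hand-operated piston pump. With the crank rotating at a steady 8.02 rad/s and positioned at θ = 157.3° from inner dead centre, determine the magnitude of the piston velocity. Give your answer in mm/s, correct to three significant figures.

137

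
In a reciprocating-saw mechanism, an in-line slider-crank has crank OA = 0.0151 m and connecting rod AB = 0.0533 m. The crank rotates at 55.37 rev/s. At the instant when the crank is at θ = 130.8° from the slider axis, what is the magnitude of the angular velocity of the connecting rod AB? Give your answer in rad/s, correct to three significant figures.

65.9

ω = 347.9 rad/s (converted from 55.37 rev/s).
The rod makes angle φ with the slider axis where L sinφ = r sinθ; differentiating, L cosφ·φ̇ = r ω cosθ.
L cosφ = √(L² − r² sin²θ) = 0.05206 m.
|ω_rod| = r ω |cosθ| / √(L² − r² sin²θ) = 0.0151·347.9·0.65342/0.05206 = 65.936 rad/s.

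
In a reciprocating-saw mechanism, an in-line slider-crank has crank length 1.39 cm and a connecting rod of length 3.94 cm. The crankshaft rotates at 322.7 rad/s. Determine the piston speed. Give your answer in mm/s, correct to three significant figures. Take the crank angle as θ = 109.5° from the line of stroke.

3700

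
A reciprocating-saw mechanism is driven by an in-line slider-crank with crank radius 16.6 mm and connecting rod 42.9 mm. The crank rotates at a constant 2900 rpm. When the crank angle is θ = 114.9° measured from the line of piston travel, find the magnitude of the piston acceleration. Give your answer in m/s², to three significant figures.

1040

ω = 2π·2900/60 = 303.7 rad/s
x(θ) = r cosθ + √(L² − r² sin²θ); with ω constant, a = ω²·d²x/dθ².
d²x/dθ² = −r cosθ − r²(cos2θ)/√u − r⁴ sin²2θ/(4u^{3/2}),  u = L² − r² sin²θ = 0.0016137 m².
Substituting r = 0.0166 m, L = 0.0429 m, θ = 114.9°: d²x/dθ² = +0.011246 m.
a = ω²·d²x/dθ² = (303.7)²·(+0.011246) = +1037.2 m/s²;  |a| = 1037.2 m/s².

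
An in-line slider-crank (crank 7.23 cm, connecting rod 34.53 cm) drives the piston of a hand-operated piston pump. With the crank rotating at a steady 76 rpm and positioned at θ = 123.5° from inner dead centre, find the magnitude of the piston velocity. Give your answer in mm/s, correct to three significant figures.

ω = 2π·76/60 = 7.959 rad/s
For an in-line slider-crank, x = r cosθ + √(L² − r² sin²θ), so v = −rω sinθ·[1 + r cosθ/√(L² − r² sin²θ)].
With r = 0.0723 m, L = 0.3453 m, θ = 123.5°: √(L² − r² sin²θ) = 0.34 m.
v = −0.0723·7.959·0.83389·[1 + 0.0723·-0.55194/0.34] = -0.42351 m/s.
|v| = 0.42351 m/s = 423.51 mm/s.

424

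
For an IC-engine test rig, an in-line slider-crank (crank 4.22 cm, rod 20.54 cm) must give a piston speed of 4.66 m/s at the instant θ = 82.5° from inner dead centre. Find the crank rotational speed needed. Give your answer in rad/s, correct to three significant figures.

For an in-line slider-crank, |v_piston| = rω|sinθ|·[1 + r cosθ/√(L² − r² sin²θ)].
With r = 0.0422 m, L = 0.2054 m, θ = 82.5°: the bracketed kinematic factor |dx/dθ| = 0.042985 m.
ω = v/|dx/dθ| = 4.66/0.042985 = 108.41 rad/s.

108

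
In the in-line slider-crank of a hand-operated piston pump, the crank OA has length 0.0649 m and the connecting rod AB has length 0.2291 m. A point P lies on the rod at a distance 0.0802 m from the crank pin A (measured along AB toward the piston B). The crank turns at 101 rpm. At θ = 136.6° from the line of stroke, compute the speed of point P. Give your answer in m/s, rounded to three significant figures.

0.544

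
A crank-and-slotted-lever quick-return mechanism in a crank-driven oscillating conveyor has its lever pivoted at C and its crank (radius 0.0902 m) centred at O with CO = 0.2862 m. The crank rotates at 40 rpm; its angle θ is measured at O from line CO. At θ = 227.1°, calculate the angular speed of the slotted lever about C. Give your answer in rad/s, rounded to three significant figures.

0.720

ω = 4.189 rad/s (from 40 rpm).
Crank pin A relative to C: A = (d + r cosθ, r sinθ); lever angle φ = atan2(r sinθ, d + r cosθ).
Differentiating tanφ: φ̇ = rω(d cosθ + r)/(d² + r² + 2dr cosθ).
d² + r² + 2dr cosθ = |CA|² = 0.0549005 m²;  d cosθ + r = -0.10462 m.
|ω_lever| = |0.0902·4.189·-0.10462| / 0.0549005 = 0.72002 rad/s.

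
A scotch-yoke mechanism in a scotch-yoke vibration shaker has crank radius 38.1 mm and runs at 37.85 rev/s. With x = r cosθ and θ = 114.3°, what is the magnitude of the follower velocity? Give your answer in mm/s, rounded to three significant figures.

8260

ω = 237.8 rad/s (from 37.85 rev/s).
x = r cosθ ⇒ ẋ = −rω sinθ.
|v| = rω|sinθ| = 0.0381·237.8·|sin 114.3°| = 8.2581 m/s = 8258.1 mm/s.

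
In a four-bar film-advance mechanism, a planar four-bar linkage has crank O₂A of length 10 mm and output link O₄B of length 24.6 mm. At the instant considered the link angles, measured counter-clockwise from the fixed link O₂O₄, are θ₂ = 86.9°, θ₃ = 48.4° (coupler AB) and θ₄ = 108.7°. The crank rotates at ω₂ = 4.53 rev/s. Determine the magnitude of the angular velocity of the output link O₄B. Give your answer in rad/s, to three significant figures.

ω₂ = 28.46 rad/s (from 4.53 rev/s).
Differentiating the loop-closure r₂e^{iθ₂}+r₃e^{iθ₃}=r₁+r₄e^{iθ₄} gives r₂ω₂e^{iθ₂}+r₃ω₃e^{iθ₃}=r₄ω₄e^{iθ₄}.
Eliminating the other unknown: ω₄ = r₂ω₂ sin(θ₂−θ₃) / [r₄ sin(θ₄−θ₃)].
Numerator sine = +0.62251; denominator sine = +0.86863.
Result = 0.01·28.46·(+0.62251) / (0.0246·(+0.86863)) = +8.292 rad/s; magnitude 8.292 rad/s.

8.29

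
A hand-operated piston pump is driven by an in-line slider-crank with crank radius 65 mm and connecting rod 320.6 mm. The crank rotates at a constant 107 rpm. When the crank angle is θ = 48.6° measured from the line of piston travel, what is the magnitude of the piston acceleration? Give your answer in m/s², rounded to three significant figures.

5.20

ω = 2π·107/60 = 11.21 rad/s
x(θ) = r cosθ + √(L² − r² sin²θ); with ω constant, a = ω²·d²x/dθ².
d²x/dθ² = −r cosθ − r²(cos2θ)/√u − r⁴ sin²2θ/(4u^{3/2}),  u = L² − r² sin²θ = 0.100407 m².
Substituting r = 0.065 m, L = 0.3206 m, θ = 48.6°: d²x/dθ² = -0.041452 m.
a = ω²·d²x/dθ² = (11.21)²·(-0.041452) = -5.2044 m/s²;  |a| = 5.2044 m/s².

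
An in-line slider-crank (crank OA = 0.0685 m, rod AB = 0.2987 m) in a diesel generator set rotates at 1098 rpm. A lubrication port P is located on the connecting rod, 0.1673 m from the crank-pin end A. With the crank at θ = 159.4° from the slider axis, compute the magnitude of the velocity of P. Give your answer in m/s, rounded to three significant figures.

4.06

ω = 115 rad/s.  Crank-pin speed |V_A| = rω = 7.8763 m/s, perpendicular to OA.
Rod angle: sinφ = −(r/L) sinθ ⇒ φ = -4.628°; ω_rod = −rω cosθ/√(L²−r²sin²θ) = +24.763 rad/s.
V_P = V_A + ω_rod × AP, with AP = 0.1673 m along the rod.
Components: V_Px = −rω sinθ − a·ω_rod·sinφ = -2.4369 m/s;  V_Py = rω cosθ + a·ω_rod·cosφ = -3.2433 m/s.
|V_P| = √(V_Px² + V_Py²) = 4.0568 m/s.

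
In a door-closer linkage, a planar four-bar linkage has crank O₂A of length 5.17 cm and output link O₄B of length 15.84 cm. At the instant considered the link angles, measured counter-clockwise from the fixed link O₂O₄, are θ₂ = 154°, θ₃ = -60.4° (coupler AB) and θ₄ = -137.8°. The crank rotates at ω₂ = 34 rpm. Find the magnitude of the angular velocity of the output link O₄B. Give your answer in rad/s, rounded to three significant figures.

0.673

ω₂ = 3.56 rad/s (from 34 rpm).
Differentiating the loop-closure r₂e^{iθ₂}+r₃e^{iθ₃}=r₁+r₄e^{iθ₄} gives r₂ω₂e^{iθ₂}+r₃ω₃e^{iθ₃}=r₄ω₄e^{iθ₄}.
Eliminating the other unknown: ω₄ = r₂ω₂ sin(θ₂−θ₃) / [r₄ sin(θ₄−θ₃)].
Numerator sine = -0.56497; denominator sine = -0.97592.
Result = 0.0517·3.56·(-0.56497) / (0.1584·(-0.97592)) = +0.67275 rad/s; magnitude 0.67275 rad/s.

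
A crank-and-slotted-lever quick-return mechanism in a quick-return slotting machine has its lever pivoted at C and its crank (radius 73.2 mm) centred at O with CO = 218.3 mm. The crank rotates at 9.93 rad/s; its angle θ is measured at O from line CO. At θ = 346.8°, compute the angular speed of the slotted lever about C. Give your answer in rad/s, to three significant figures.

2.47

ω = 9.93 rad/s
Crank pin A relative to C: A = (d + r cosθ, r sinθ); lever angle φ = atan2(r sinθ, d + r cosθ).
Differentiating tanφ: φ̇ = rω(d cosθ + r)/(d² + r² + 2dr cosθ).
d² + r² + 2dr cosθ = |CA|² = 0.0841279 m²;  d cosθ + r = +0.28573 m.
|ω_lever| = |0.0732·9.93·+0.28573| / 0.0841279 = 2.4688 rad/s.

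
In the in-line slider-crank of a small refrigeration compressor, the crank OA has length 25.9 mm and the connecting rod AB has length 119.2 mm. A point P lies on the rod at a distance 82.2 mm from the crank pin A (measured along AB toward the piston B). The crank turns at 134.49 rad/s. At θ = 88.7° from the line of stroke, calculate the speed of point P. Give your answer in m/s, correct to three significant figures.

3.49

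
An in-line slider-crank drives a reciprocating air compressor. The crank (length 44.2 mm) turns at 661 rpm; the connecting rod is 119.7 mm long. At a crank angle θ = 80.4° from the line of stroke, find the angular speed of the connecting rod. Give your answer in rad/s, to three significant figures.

4.58

ω = 69.22 rad/s (converted from 661 rpm).
The rod makes angle φ with the slider axis where L sinφ = r sinθ; differentiating, L cosφ·φ̇ = r ω cosθ.
L cosφ = √(L² − r² sin²θ) = 0.11148 m.
|ω_rod| = r ω |cosθ| / √(L² − r² sin²θ) = 0.0442·69.22·0.16677/0.11148 = 4.5767 rad/s.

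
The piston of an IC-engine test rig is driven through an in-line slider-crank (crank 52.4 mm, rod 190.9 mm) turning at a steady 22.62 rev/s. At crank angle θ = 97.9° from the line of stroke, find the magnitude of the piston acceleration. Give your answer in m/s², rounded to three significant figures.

ω = 2π·22.6 = 142.1 rad/s
x(θ) = r cosθ + √(L² − r² sin²θ); with ω constant, a = ω²·d²x/dθ².
d²x/dθ² = −r cosθ − r²(cos2θ)/√u − r⁴ sin²2θ/(4u^{3/2}),  u = L² − r² sin²θ = 0.0337489 m².
Substituting r = 0.0524 m, L = 0.1909 m, θ = 97.9°: d²x/dθ² = +0.021561 m.
a = ω²·d²x/dθ² = (142.1)²·(+0.021561) = +435.53 m/s²;  |a| = 435.53 m/s².

436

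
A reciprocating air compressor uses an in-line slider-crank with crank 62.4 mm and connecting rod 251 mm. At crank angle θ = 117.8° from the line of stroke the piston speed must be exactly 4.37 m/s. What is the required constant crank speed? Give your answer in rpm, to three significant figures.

For an in-line slider-crank, |v_piston| = rω|sinθ|·[1 + r cosθ/√(L² − r² sin²θ)].
With r = 0.0624 m, L = 0.251 m, θ = 117.8°: the bracketed kinematic factor |dx/dθ| = 0.048637 m.
ω = v/|dx/dθ| = 4.37/0.048637 = 89.849 rad/s.
N = 60ω/(2π) = 857.99 rpm.

858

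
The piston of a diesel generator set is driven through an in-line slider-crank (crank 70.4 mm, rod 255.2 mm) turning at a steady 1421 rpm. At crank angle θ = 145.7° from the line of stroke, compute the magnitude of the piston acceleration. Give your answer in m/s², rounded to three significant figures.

1120

ω = 2π·1421/60 = 148.8 rad/s
x(θ) = r cosθ + √(L² − r² sin²θ); with ω constant, a = ω²·d²x/dθ².
d²x/dθ² = −r cosθ − r²(cos2θ)/√u − r⁴ sin²2θ/(4u^{3/2}),  u = L² − r² sin²θ = 0.0635532 m².
Substituting r = 0.0704 m, L = 0.2552 m, θ = 145.7°: d²x/dθ² = +0.050652 m.
a = ω²·d²x/dθ² = (148.8)²·(+0.050652) = +1121.6 m/s²;  |a| = 1121.6 m/s².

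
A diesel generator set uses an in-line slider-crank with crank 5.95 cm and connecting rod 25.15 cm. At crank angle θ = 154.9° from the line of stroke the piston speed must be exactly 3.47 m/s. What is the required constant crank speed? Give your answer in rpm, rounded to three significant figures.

For an in-line slider-crank, |v_piston| = rω|sinθ|·[1 + r cosθ/√(L² − r² sin²θ)].
With r = 0.0595 m, L = 0.2515 m, θ = 154.9°: the bracketed kinematic factor |dx/dθ| = 0.019805 m.
ω = v/|dx/dθ| = 3.47/0.019805 = 175.21 rad/s.
N = 60ω/(2π) = 1673.1 rpm.

1670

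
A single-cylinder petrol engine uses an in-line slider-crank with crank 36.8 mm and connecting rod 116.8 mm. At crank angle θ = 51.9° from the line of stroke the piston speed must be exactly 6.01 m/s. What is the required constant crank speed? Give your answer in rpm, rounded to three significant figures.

1650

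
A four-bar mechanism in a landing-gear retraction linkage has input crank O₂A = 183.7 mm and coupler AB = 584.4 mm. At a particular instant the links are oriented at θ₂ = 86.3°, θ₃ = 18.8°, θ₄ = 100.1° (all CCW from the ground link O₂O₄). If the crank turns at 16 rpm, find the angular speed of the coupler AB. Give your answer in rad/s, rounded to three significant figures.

ω₂ = 1.676 rad/s (from 16 rpm).
Differentiating the loop-closure r₂e^{iθ₂}+r₃e^{iθ₃}=r₁+r₄e^{iθ₄} gives r₂ω₂e^{iθ₂}+r₃ω₃e^{iθ₃}=r₄ω₄e^{iθ₄}.
Eliminating the other unknown: ω₃ = r₂ω₂ sin(θ₄−θ₂) / [r₃ sin(θ₃−θ₄)].
Numerator sine = +0.23853; denominator sine = -0.98849.
Result = 0.1837·1.676·(+0.23853) / (0.5844·(-0.98849)) = -0.12709 rad/s; magnitude 0.12709 rad/s.

0.127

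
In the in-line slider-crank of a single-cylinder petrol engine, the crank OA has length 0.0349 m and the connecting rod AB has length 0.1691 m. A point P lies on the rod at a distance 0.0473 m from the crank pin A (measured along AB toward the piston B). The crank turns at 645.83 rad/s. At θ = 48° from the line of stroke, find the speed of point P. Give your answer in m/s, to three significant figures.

20.5

ω = 645.8 rad/s.  Crank-pin speed |V_A| = rω = 22.539 m/s, perpendicular to OA.
Rod angle: sinφ = −(r/L) sinθ ⇒ φ = -8.823°; ω_rod = −rω cosθ/√(L²−r²sin²θ) = -90.257 rad/s.
V_P = V_A + ω_rod × AP, with AP = 0.0473 m along the rod.
Components: V_Px = −rω sinθ − a·ω_rod·sinφ = -17.405 m/s;  V_Py = rω cosθ + a·ω_rod·cosφ = +10.863 m/s.
|V_P| = √(V_Px² + V_Py²) = 20.517 m/s.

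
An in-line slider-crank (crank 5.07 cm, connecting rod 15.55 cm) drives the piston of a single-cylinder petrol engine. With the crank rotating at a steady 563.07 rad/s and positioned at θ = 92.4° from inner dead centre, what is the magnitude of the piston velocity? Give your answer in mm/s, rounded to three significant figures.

28100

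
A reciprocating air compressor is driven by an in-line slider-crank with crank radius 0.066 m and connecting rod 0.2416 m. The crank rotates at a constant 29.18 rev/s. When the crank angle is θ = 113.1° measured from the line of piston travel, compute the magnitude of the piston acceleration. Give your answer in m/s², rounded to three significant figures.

ω = 2π·29.2 = 183.3 rad/s
x(θ) = r cosθ + √(L² − r² sin²θ); with ω constant, a = ω²·d²x/dθ².
d²x/dθ² = −r cosθ − r²(cos2θ)/√u − r⁴ sin²2θ/(4u^{3/2}),  u = L² − r² sin²θ = 0.0546851 m².
Substituting r = 0.066 m, L = 0.2416 m, θ = 113.1°: d²x/dθ² = +0.038594 m.
a = ω²·d²x/dθ² = (183.3)²·(+0.038594) = +1297.3 m/s²;  |a| = 1297.3 m/s².

1300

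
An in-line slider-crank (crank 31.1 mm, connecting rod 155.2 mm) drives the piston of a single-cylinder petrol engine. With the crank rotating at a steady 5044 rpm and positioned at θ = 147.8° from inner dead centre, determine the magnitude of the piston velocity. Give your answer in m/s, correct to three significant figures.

7.26

ω = 2π·5044/60 = 528.2 rad/s
For an in-line slider-crank, x = r cosθ + √(L² − r² sin²θ), so v = −rω sinθ·[1 + r cosθ/√(L² − r² sin²θ)].
With r = 0.0311 m, L = 0.1552 m, θ = 147.8°: √(L² − r² sin²θ) = 0.15431 m.
v = −0.0311·528.2·0.53288·[1 + 0.0311·-0.84619/0.15431] = -7.2608 m/s.
|v| = 7.2608 m/s.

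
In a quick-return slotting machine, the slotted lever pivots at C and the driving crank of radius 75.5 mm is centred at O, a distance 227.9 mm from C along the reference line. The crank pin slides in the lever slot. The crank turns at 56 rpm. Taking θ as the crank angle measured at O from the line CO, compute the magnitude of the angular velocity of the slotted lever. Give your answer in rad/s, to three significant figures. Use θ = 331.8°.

1.39

ω = 5.864 rad/s (from 56 rpm).
Crank pin A relative to C: A = (d + r cosθ, r sinθ); lever angle φ = atan2(r sinθ, d + r cosθ).
Differentiating tanφ: φ̇ = rω(d cosθ + r)/(d² + r² + 2dr cosθ).
d² + r² + 2dr cosθ = |CA|² = 0.0879669 m²;  d cosθ + r = +0.27635 m.
|ω_lever| = |0.0755·5.864·+0.27635| / 0.0879669 = 1.3909 rad/s.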